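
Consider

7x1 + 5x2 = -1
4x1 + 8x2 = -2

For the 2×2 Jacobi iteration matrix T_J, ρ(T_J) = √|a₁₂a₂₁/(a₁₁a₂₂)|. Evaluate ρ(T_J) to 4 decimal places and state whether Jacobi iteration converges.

a₁₂a₂₁/(a₁₁a₂₂) = (5)·(4) / ((7)·(8)) = 0.357143
ρ = √|0.357143| = √0.357143 = 0.5976
ρ < 1, so Jacobi converges

0.5976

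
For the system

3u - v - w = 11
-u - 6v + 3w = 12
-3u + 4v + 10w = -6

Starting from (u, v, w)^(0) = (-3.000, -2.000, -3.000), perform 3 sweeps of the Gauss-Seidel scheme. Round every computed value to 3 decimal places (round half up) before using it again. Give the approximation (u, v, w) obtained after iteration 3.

Iteration 1:
  u = (11 - (-1)·-2.000 - (-1)·-3.000) / (3) = 2.000
  v = (12 - (-1)·2.000 - (3)·-3.000) / (-6) = -3.833
  w = (-6 - (-3)·2.000 - (4)·-3.833) / (10) = 1.533
Iteration 2:
  u = (11 - (-1)·-3.833 - (-1)·1.533) / (3) = 2.900
  v = (12 - (-1)·2.900 - (3)·1.533) / (-6) = -1.717
  w = (-6 - (-3)·2.900 - (4)·-1.717) / (10) = 0.957
Iteration 3:
  u = (11 - (-1)·-1.717 - (-1)·0.957) / (3) = 3.413
  v = (12 - (-1)·3.413 - (3)·0.957) / (-6) = -2.090
  w = (-6 - (-3)·3.413 - (4)·-2.090) / (10) = 1.260

(3.413, -2.090, 1.260)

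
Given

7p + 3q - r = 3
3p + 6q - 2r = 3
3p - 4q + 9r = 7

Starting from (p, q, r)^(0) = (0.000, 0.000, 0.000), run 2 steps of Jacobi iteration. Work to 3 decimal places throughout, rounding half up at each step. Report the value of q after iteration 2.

0.545

Iteration 1:
  p = (3 - (3)·0.000 - (-1)·0.000) / (7) = 0.429
  q = (3 - (3)·0.000 - (-2)·0.000) / (6) = 0.500
  r = (7 - (3)·0.000 - (-4)·0.000) / (9) = 0.778
Iteration 2:
  p = (3 - (3)·0.500 - (-1)·0.778) / (7) = 0.325
  q = (3 - (3)·0.429 - (-2)·0.778) / (6) = 0.545
  r = (7 - (3)·0.429 - (-4)·0.500) / (9) = 0.857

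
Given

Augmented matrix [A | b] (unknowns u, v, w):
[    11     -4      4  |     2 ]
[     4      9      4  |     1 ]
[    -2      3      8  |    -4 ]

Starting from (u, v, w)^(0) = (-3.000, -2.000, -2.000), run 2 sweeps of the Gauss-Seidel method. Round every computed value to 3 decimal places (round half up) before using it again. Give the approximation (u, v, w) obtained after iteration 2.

(0.807, 0.108, -0.339)

Iteration 1:
  u = (2 - (-4)·-2.000 - (4)·-2.000) / (11) = 0.182
  v = (1 - (4)·0.182 - (4)·-2.000) / (9) = 0.919
  w = (-4 - (-2)·0.182 - (3)·0.919) / (8) = -0.799
Iteration 2:
  u = (2 - (-4)·0.919 - (4)·-0.799) / (11) = 0.807
  v = (1 - (4)·0.807 - (4)·-0.799) / (9) = 0.108
  w = (-4 - (-2)·0.807 - (3)·0.108) / (8) = -0.339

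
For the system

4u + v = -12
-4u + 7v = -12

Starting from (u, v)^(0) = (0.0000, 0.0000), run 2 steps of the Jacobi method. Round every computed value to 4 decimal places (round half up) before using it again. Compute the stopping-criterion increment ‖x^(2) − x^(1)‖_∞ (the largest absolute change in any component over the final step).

Iteration 1:
  u = (-12 - (1)·0.0000) / (4) = -3.0000
  v = (-12 - (-4)·0.0000) / (7) = -1.7143
Iteration 2:
  u = (-12 - (1)·-1.7143) / (4) = -2.5714
  v = (-12 - (-4)·-3.0000) / (7) = -3.4286
Change: (0.4286, -1.7143) → max |·| = 1.7143

1.7143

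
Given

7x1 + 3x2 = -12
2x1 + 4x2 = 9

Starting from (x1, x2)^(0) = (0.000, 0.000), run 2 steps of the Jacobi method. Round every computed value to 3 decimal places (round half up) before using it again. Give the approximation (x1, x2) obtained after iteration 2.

Iteration 1:
  x1 = (-12 - (3)·0.000) / (7) = -1.714
  x2 = (9 - (2)·0.000) / (4) = 2.250
Iteration 2:
  x1 = (-12 - (3)·2.250) / (7) = -2.679
  x2 = (9 - (2)·-1.714) / (4) = 3.107

(-2.679, 3.107)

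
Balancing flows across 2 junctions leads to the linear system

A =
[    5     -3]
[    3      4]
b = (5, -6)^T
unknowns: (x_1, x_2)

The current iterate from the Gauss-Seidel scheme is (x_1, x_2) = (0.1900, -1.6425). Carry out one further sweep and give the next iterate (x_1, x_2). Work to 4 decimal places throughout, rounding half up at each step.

(0.0145, -1.5109)

One sweep:
  x_1 = (5 - (-3)·-1.6425) / (5) = 0.0145
  x_2 = (-6 - (3)·0.0145) / (4) = -1.5109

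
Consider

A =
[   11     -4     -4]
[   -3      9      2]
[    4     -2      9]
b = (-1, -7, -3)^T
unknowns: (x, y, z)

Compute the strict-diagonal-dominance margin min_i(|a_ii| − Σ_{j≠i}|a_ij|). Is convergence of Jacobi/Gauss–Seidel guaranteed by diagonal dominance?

row 1: |11| − (4+4) = 3
row 2: |9| − (3+2) = 4
row 3: |9| − (4+2) = 3
minimum over rows = 3 → strictly diagonally dominant (convergence guaranteed)

3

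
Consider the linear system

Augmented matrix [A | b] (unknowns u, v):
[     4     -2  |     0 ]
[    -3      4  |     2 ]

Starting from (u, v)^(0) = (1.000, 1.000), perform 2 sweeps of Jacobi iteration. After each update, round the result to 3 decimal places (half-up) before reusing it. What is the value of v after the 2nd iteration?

0.875

Iteration 1:
  u = (0 - (-2)·1.000) / (4) = 0.500
  v = (2 - (-3)·1.000) / (4) = 1.250
Iteration 2:
  u = (0 - (-2)·1.250) / (4) = 0.625
  v = (2 - (-3)·0.500) / (4) = 0.875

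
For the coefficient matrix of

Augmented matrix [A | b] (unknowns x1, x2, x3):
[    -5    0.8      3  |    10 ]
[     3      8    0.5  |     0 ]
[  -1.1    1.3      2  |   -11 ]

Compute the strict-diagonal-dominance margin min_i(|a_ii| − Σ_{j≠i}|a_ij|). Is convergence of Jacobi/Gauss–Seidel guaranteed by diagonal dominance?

row 1: |-5| − (0.8+3) = 1.2
row 2: |8| − (3+0.5) = 4.5
row 3: |2| − (1.1+1.3) = -0.4
minimum over rows = -0.4 → not strictly diagonally dominant

-0.4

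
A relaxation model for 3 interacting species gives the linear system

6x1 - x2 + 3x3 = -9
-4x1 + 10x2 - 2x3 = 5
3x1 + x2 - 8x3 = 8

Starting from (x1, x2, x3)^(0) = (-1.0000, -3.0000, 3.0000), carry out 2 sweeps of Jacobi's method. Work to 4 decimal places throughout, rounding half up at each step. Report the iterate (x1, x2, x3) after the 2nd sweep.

(-0.5083, -1.2500, -2.2250)

Iteration 1:
  x1 = (-9 - (-1)·-3.0000 - (3)·3.0000) / (6) = -3.5000
  x2 = (5 - (-4)·-1.0000 - (-2)·3.0000) / (10) = 0.7000
  x3 = (8 - (3)·-1.0000 - (1)·-3.0000) / (-8) = -1.7500
Iteration 2:
  x1 = (-9 - (-1)·0.7000 - (3)·-1.7500) / (6) = -0.5083
  x2 = (5 - (-4)·-3.5000 - (-2)·-1.7500) / (10) = -1.2500
  x3 = (8 - (3)·-3.5000 - (1)·0.7000) / (-8) = -2.2250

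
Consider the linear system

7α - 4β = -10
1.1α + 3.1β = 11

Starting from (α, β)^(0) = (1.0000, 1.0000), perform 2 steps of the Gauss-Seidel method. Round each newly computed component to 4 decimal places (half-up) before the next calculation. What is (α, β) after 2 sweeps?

Iteration 1:
  α = (-10 - (-4)·1.0000) / (7) = -0.8571
  β = (11 - (1.1)·-0.8571) / (3.1) = 3.8525
Iteration 2:
  α = (-10 - (-4)·3.8525) / (7) = 0.7729
  β = (11 - (1.1)·0.7729) / (3.1) = 3.2741

(0.7729, 3.2741)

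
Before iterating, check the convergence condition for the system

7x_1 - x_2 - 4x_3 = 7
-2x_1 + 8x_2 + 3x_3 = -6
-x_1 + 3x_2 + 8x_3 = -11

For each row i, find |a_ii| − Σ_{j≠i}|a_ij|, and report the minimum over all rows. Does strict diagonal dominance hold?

row 1: |7| − (1+4) = 2
row 2: |8| − (2+3) = 3
row 3: |8| − (1+3) = 4
minimum over rows = 2 → strictly diagonally dominant (convergence guaranteed)

2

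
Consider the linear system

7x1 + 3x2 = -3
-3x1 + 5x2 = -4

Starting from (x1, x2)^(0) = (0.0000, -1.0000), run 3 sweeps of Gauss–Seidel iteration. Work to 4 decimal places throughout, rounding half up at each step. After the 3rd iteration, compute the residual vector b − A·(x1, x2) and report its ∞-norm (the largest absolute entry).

0.0395

Iteration 1:
  x1 = (-3 - (3)·-1.0000) / (7) = 0.0000
  x2 = (-4 - (-3)·0.0000) / (5) = -0.8000
Iteration 2:
  x1 = (-3 - (3)·-0.8000) / (7) = -0.0857
  x2 = (-4 - (-3)·-0.0857) / (5) = -0.8514
Iteration 3:
  x1 = (-3 - (3)·-0.8514) / (7) = -0.0637
  x2 = (-4 - (-3)·-0.0637) / (5) = -0.8382
Residual b − A·x = (-0.0395, -0.0001); ∞-norm = 0.0395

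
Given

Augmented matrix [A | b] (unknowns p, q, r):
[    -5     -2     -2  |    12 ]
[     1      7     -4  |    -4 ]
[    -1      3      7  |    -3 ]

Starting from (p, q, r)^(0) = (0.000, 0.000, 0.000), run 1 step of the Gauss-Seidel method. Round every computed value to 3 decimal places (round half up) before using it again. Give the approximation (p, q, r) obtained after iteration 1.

(-2.400, -0.229, -0.673)

Iteration 1:
  p = (12 - (-2)·0.000 - (-2)·0.000) / (-5) = -2.400
  q = (-4 - (1)·-2.400 - (-4)·0.000) / (7) = -0.229
  r = (-3 - (-1)·-2.400 - (3)·-0.229) / (7) = -0.673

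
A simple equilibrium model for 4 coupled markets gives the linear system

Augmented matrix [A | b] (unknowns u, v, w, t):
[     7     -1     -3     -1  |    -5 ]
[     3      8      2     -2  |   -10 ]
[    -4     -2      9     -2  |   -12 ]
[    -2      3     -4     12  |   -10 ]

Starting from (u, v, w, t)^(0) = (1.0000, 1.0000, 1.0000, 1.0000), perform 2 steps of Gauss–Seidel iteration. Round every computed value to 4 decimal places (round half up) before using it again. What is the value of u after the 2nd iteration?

Iteration 1:
  u = (-5 - (-1)·1.0000 - (-3)·1.0000 - (-1)·1.0000) / (7) = 0.0000
  v = (-10 - (3)·0.0000 - (2)·1.0000 - (-2)·1.0000) / (8) = -1.2500
  w = (-12 - (-4)·0.0000 - (-2)·-1.2500 - (-2)·1.0000) / (9) = -1.3889
  t = (-10 - (-2)·0.0000 - (3)·-1.2500 - (-4)·-1.3889) / (12) = -0.9838
Iteration 2:
  u = (-5 - (-1)·-1.2500 - (-3)·-1.3889 - (-1)·-0.9838) / (7) = -1.6286
  v = (-10 - (3)·-1.6286 - (2)·-1.3889 - (-2)·-0.9838) / (8) = -0.5380
  w = (-12 - (-4)·-1.6286 - (-2)·-0.5380 - (-2)·-0.9838) / (9) = -2.3953
  t = (-10 - (-2)·-1.6286 - (3)·-0.5380 - (-4)·-2.3953) / (12) = -1.7687

-1.6286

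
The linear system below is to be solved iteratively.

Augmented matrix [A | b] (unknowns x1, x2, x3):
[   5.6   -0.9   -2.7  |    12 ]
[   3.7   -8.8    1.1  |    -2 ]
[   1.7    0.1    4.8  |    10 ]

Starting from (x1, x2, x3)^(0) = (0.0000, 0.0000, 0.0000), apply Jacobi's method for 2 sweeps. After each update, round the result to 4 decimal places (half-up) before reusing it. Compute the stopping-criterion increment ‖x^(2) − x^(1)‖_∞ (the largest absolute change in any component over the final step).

Iteration 1:
  x1 = (12 - (-0.9)·0.0000 - (-2.7)·0.0000) / (5.6) = 2.1429
  x2 = (-2 - (3.7)·0.0000 - (1.1)·0.0000) / (-8.8) = 0.2273
  x3 = (10 - (1.7)·0.0000 - (0.1)·0.0000) / (4.8) = 2.0833
Iteration 2:
  x1 = (12 - (-0.9)·0.2273 - (-2.7)·2.0833) / (5.6) = 3.1838
  x2 = (-2 - (3.7)·2.1429 - (1.1)·2.0833) / (-8.8) = 1.3887
  x3 = (10 - (1.7)·2.1429 - (0.1)·0.2273) / (4.8) = 1.3197
Change: (1.0409, 1.1614, -0.7636) → max |·| = 1.1614

1.1614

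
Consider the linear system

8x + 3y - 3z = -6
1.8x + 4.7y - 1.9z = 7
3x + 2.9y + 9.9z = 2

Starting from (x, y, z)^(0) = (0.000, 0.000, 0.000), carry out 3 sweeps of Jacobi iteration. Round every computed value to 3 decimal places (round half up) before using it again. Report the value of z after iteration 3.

Iteration 1:
  x = (-6 - (3)·0.000 - (-3)·0.000) / (8) = -0.750
  y = (7 - (1.8)·0.000 - (-1.9)·0.000) / (4.7) = 1.489
  z = (2 - (3)·0.000 - (2.9)·0.000) / (9.9) = 0.202
Iteration 2:
  x = (-6 - (3)·1.489 - (-3)·0.202) / (8) = -1.233
  y = (7 - (1.8)·-0.750 - (-1.9)·0.202) / (4.7) = 1.858
  z = (2 - (3)·-0.750 - (2.9)·1.489) / (9.9) = -0.007
Iteration 3:
  x = (-6 - (3)·1.858 - (-3)·-0.007) / (8) = -1.449
  y = (7 - (1.8)·-1.233 - (-1.9)·-0.007) / (4.7) = 1.959
  z = (2 - (3)·-1.233 - (2.9)·1.858) / (9.9) = 0.031

0.031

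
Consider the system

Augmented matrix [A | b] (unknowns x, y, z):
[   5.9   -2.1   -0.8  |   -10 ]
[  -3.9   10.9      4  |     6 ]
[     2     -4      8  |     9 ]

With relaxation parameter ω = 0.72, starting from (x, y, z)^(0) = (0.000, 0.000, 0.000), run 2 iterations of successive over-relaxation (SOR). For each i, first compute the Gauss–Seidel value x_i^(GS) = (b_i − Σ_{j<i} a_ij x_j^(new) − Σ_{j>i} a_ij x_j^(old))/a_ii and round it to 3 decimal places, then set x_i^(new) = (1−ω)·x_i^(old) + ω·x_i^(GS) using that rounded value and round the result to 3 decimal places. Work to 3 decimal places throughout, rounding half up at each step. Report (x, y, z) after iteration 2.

Iteration 1:
  x: GS value = (-10 - (-2.1)·0.000 - (-0.8)·0.000) / (5.9) = -1.695;  x ← (1−ω)·0.000 + ω·-1.695 = -1.220
  y: GS value = (6 - (-3.9)·-1.220 - (4)·0.000) / (10.9) = 0.114;  y ← (1−ω)·0.000 + ω·0.114 = 0.082
  z: GS value = (9 - (2)·-1.220 - (-4)·0.082) / (8) = 1.471;  z ← (1−ω)·0.000 + ω·1.471 = 1.059
Iteration 2:
  x: GS value = (-10 - (-2.1)·0.082 - (-0.8)·1.059) / (5.9) = -1.522;  x ← (1−ω)·-1.220 + ω·-1.522 = -1.437
  y: GS value = (6 - (-3.9)·-1.437 - (4)·1.059) / (10.9) = -0.352;  y ← (1−ω)·0.082 + ω·-0.352 = -0.230
  z: GS value = (9 - (2)·-1.437 - (-4)·-0.230) / (8) = 1.369;  z ← (1−ω)·1.059 + ω·1.369 = 1.282

(-1.437, -0.230, 1.282)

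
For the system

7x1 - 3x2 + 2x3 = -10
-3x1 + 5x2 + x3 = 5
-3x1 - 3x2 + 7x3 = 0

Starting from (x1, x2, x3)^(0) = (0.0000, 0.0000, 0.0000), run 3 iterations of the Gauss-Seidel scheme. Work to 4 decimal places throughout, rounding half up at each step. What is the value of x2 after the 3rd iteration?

Iteration 1:
  x1 = (-10 - (-3)·0.0000 - (2)·0.0000) / (7) = -1.4286
  x2 = (5 - (-3)·-1.4286 - (1)·0.0000) / (5) = 0.1428
  x3 = (0 - (-3)·-1.4286 - (-3)·0.1428) / (7) = -0.5511
Iteration 2:
  x1 = (-10 - (-3)·0.1428 - (2)·-0.5511) / (7) = -1.2099
  x2 = (5 - (-3)·-1.2099 - (1)·-0.5511) / (5) = 0.3843
  x3 = (0 - (-3)·-1.2099 - (-3)·0.3843) / (7) = -0.3538
Iteration 3:
  x1 = (-10 - (-3)·0.3843 - (2)·-0.3538) / (7) = -1.1628
  x2 = (5 - (-3)·-1.1628 - (1)·-0.3538) / (5) = 0.3731
  x3 = (0 - (-3)·-1.1628 - (-3)·0.3731) / (7) = -0.3384

0.3731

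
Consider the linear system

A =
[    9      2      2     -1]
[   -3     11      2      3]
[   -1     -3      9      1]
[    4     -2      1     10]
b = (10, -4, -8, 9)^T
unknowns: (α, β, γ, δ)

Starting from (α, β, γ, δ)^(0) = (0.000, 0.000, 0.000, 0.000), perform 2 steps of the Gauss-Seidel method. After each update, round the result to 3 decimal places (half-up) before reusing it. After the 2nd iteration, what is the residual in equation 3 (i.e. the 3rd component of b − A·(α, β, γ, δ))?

0.086

Iteration 1:
  α = (10 - (2)·0.000 - (2)·0.000 - (-1)·0.000) / (9) = 1.111
  β = (-4 - (-3)·1.111 - (2)·0.000 - (3)·0.000) / (11) = -0.061
  γ = (-8 - (-1)·1.111 - (-3)·-0.061 - (1)·0.000) / (9) = -0.786
  δ = (9 - (4)·1.111 - (-2)·-0.061 - (1)·-0.786) / (10) = 0.522
Iteration 2:
  α = (10 - (2)·-0.061 - (2)·-0.786 - (-1)·0.522) / (9) = 1.357
  β = (-4 - (-3)·1.357 - (2)·-0.786 - (3)·0.522) / (11) = 0.007
  γ = (-8 - (-1)·1.357 - (-3)·0.007 - (1)·0.522) / (9) = -0.794
  δ = (9 - (4)·1.357 - (-2)·0.007 - (1)·-0.794) / (10) = 0.438
Residual b − A·x = (-0.201, 0.268, 0.086, 0.000)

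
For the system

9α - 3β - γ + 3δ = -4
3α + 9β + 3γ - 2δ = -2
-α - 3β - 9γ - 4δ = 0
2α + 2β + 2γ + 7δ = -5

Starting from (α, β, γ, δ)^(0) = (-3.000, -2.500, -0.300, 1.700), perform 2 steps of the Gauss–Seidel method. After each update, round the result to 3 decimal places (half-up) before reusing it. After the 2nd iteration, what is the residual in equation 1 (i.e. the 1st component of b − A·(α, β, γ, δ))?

Iteration 1:
  α = (-4 - (-3)·-2.500 - (-1)·-0.300 - (3)·1.700) / (9) = -1.878
  β = (-2 - (3)·-1.878 - (3)·-0.300 - (-2)·1.700) / (9) = 0.882
  γ = (0 - (-1)·-1.878 - (-3)·0.882 - (-4)·1.700) / (-9) = -0.841
  δ = (-5 - (2)·-1.878 - (2)·0.882 - (2)·-0.841) / (7) = -0.189
Iteration 2:
  α = (-4 - (-3)·0.882 - (-1)·-0.841 - (3)·-0.189) / (9) = -0.181
  β = (-2 - (3)·-0.181 - (3)·-0.841 - (-2)·-0.189) / (9) = 0.076
  γ = (0 - (-1)·-0.181 - (-3)·0.076 - (-4)·-0.189) / (-9) = 0.079
  δ = (-5 - (2)·-0.181 - (2)·0.076 - (2)·0.079) / (7) = -0.707
Residual b − A·x = (0.057, -3.792, -2.070, 0.001)

0.057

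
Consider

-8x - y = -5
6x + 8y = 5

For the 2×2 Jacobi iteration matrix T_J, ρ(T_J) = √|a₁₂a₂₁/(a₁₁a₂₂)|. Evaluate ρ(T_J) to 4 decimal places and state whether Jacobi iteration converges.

a₁₂a₂₁/(a₁₁a₂₂) = (-1)·(6) / ((-8)·(8)) = 0.093750
ρ = √|0.093750| = √0.093750 = 0.3062
ρ < 1, so Jacobi converges

0.3062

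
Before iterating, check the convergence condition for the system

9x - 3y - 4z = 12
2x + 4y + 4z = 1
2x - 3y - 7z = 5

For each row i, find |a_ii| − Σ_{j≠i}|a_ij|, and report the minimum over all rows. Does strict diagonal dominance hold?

-2

row 1: |9| − (3+4) = 2
row 2: |4| − (2+4) = -2
row 3: |-7| − (2+3) = 2
minimum over rows = -2 → not strictly diagonally dominant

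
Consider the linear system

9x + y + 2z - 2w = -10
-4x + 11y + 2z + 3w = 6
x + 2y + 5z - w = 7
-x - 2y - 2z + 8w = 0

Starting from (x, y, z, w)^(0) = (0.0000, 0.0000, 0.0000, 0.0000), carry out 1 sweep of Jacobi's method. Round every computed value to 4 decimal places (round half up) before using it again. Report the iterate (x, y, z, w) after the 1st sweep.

(-1.1111, 0.5455, 1.4000, 0.0000)

Iteration 1:
  x = (-10 - (1)·0.0000 - (2)·0.0000 - (-2)·0.0000) / (9) = -1.1111
  y = (6 - (-4)·0.0000 - (2)·0.0000 - (3)·0.0000) / (11) = 0.5455
  z = (7 - (1)·0.0000 - (2)·0.0000 - (-1)·0.0000) / (5) = 1.4000
  w = (0 - (-1)·0.0000 - (-2)·0.0000 - (-2)·0.0000) / (8) = 0.0000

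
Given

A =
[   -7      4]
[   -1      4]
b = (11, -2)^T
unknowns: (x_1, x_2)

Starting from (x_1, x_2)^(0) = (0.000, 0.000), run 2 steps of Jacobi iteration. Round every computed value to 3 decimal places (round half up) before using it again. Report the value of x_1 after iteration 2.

Iteration 1:
  x_1 = (11 - (4)·0.000) / (-7) = -1.571
  x_2 = (-2 - (-1)·0.000) / (4) = -0.500
Iteration 2:
  x_1 = (11 - (4)·-0.500) / (-7) = -1.857
  x_2 = (-2 - (-1)·-1.571) / (4) = -0.893

-1.857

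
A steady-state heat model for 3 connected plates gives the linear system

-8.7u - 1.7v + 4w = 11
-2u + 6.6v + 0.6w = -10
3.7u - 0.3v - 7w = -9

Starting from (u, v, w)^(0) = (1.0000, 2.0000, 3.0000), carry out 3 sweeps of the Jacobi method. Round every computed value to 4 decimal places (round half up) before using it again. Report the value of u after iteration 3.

-0.3679

Iteration 1:
  u = (11 - (-1.7)·2.0000 - (4)·3.0000) / (-8.7) = -0.2759
  v = (-10 - (-2)·1.0000 - (0.6)·3.0000) / (6.6) = -1.4848
  w = (-9 - (3.7)·1.0000 - (-0.3)·2.0000) / (-7) = 1.7286
Iteration 2:
  u = (11 - (-1.7)·-1.4848 - (4)·1.7286) / (-8.7) = -0.1795
  v = (-10 - (-2)·-0.2759 - (0.6)·1.7286) / (6.6) = -1.7559
  w = (-9 - (3.7)·-0.2759 - (-0.3)·-1.4848) / (-7) = 1.2035
Iteration 3:
  u = (11 - (-1.7)·-1.7559 - (4)·1.2035) / (-8.7) = -0.3679
  v = (-10 - (-2)·-0.1795 - (0.6)·1.2035) / (6.6) = -1.6790
  w = (-9 - (3.7)·-0.1795 - (-0.3)·-1.7559) / (-7) = 1.2661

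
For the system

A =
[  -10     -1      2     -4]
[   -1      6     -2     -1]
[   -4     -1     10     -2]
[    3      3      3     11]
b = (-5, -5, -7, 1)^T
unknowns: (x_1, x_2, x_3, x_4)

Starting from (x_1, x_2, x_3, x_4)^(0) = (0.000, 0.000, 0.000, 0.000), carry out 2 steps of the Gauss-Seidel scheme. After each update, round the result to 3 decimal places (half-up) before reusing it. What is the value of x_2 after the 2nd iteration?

Iteration 1:
  x_1 = (-5 - (-1)·0.000 - (2)·0.000 - (-4)·0.000) / (-10) = 0.500
  x_2 = (-5 - (-1)·0.500 - (-2)·0.000 - (-1)·0.000) / (6) = -0.750
  x_3 = (-7 - (-4)·0.500 - (-1)·-0.750 - (-2)·0.000) / (10) = -0.575
  x_4 = (1 - (3)·0.500 - (3)·-0.750 - (3)·-0.575) / (11) = 0.316
Iteration 2:
  x_1 = (-5 - (-1)·-0.750 - (2)·-0.575 - (-4)·0.316) / (-10) = 0.334
  x_2 = (-5 - (-1)·0.334 - (-2)·-0.575 - (-1)·0.316) / (6) = -0.917
  x_3 = (-7 - (-4)·0.334 - (-1)·-0.917 - (-2)·0.316) / (10) = -0.595
  x_4 = (1 - (3)·0.334 - (3)·-0.917 - (3)·-0.595) / (11) = 0.412

-0.917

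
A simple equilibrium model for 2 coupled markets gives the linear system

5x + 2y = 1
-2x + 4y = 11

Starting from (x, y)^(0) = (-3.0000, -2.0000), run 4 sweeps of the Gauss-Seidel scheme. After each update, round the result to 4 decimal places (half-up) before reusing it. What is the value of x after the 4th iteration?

Iteration 1:
  x = (1 - (2)·-2.0000) / (5) = 1.0000
  y = (11 - (-2)·1.0000) / (4) = 3.2500
Iteration 2:
  x = (1 - (2)·3.2500) / (5) = -1.1000
  y = (11 - (-2)·-1.1000) / (4) = 2.2000
Iteration 3:
  x = (1 - (2)·2.2000) / (5) = -0.6800
  y = (11 - (-2)·-0.6800) / (4) = 2.4100
Iteration 4:
  x = (1 - (2)·2.4100) / (5) = -0.7640
  y = (11 - (-2)·-0.7640) / (4) = 2.3680

-0.7640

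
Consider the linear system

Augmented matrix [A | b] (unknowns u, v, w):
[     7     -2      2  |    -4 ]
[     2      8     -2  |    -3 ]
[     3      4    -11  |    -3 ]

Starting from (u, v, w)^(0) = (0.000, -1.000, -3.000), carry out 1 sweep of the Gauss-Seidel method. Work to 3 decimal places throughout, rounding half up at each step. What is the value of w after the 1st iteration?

-0.136

Iteration 1:
  u = (-4 - (-2)·-1.000 - (2)·-3.000) / (7) = 0.000
  v = (-3 - (2)·0.000 - (-2)·-3.000) / (8) = -1.125
  w = (-3 - (3)·0.000 - (4)·-1.125) / (-11) = -0.136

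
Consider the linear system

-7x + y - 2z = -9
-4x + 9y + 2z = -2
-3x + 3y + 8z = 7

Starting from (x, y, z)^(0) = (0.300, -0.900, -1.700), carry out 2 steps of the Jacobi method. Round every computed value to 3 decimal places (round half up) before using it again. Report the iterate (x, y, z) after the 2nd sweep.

(0.948, 0.214, 1.383)

Iteration 1:
  x = (-9 - (1)·-0.900 - (-2)·-1.700) / (-7) = 1.643
  y = (-2 - (-4)·0.300 - (2)·-1.700) / (9) = 0.289
  z = (7 - (-3)·0.300 - (3)·-0.900) / (8) = 1.325
Iteration 2:
  x = (-9 - (1)·0.289 - (-2)·1.325) / (-7) = 0.948
  y = (-2 - (-4)·1.643 - (2)·1.325) / (9) = 0.214
  z = (7 - (-3)·1.643 - (3)·0.289) / (8) = 1.383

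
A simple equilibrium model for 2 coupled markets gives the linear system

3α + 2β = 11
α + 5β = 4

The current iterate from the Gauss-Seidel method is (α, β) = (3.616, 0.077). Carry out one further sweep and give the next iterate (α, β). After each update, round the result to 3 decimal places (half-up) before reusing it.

One sweep:
  α = (11 - (2)·0.077) / (3) = 3.615
  β = (4 - (1)·3.615) / (5) = 0.077

(3.615, 0.077)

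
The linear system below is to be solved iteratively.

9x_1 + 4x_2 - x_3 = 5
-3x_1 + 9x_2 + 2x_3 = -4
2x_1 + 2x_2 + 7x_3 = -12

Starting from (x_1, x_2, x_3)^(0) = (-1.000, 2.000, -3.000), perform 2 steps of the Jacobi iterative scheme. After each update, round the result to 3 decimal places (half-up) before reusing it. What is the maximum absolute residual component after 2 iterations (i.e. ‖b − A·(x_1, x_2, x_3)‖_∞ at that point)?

2.131

Iteration 1:
  x_1 = (5 - (4)·2.000 - (-1)·-3.000) / (9) = -0.667
  x_2 = (-4 - (-3)·-1.000 - (2)·-3.000) / (9) = -0.111
  x_3 = (-12 - (2)·-1.000 - (2)·2.000) / (7) = -2.000
Iteration 2:
  x_1 = (5 - (4)·-0.111 - (-1)·-2.000) / (9) = 0.383
  x_2 = (-4 - (-3)·-0.667 - (2)·-2.000) / (9) = -0.222
  x_3 = (-12 - (2)·-0.667 - (2)·-0.111) / (7) = -1.492
Residual b − A·x = (0.949, 2.131, -1.878); ∞-norm = 2.131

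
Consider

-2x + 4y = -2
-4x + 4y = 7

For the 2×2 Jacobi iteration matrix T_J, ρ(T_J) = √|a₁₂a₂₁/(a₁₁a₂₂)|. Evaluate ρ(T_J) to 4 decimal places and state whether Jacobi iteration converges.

1.4142

a₁₂a₂₁/(a₁₁a₂₂) = (4)·(-4) / ((-2)·(4)) = 2.000000
ρ = √|2.000000| = √2.000000 = 1.4142
ρ > 1, so Jacobi diverges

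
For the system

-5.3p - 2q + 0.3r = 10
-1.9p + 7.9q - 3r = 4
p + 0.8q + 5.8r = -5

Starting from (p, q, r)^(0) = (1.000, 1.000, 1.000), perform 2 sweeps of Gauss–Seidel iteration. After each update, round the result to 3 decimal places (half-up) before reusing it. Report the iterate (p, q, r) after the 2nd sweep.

Iteration 1:
  p = (10 - (-2)·1.000 - (0.3)·1.000) / (-5.3) = -2.208
  q = (4 - (-1.9)·-2.208 - (-3)·1.000) / (7.9) = 0.355
  r = (-5 - (1)·-2.208 - (0.8)·0.355) / (5.8) = -0.530
Iteration 2:
  p = (10 - (-2)·0.355 - (0.3)·-0.530) / (-5.3) = -2.051
  q = (4 - (-1.9)·-2.051 - (-3)·-0.530) / (7.9) = -0.188
  r = (-5 - (1)·-2.051 - (0.8)·-0.188) / (5.8) = -0.483

(-2.051, -0.188, -0.483)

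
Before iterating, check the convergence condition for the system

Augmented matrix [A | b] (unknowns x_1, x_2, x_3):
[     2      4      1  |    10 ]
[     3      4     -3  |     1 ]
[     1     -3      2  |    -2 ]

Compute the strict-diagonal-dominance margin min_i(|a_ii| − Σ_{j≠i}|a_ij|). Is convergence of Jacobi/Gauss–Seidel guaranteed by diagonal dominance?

-3

row 1: |2| − (4+1) = -3
row 2: |4| − (3+3) = -2
row 3: |2| − (1+3) = -2
minimum over rows = -3 → not strictly diagonally dominant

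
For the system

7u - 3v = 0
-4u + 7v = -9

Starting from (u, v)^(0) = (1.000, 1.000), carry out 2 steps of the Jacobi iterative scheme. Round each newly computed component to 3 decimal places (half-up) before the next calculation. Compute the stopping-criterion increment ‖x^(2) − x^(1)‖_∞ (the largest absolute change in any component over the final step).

Iteration 1:
  u = (0 - (-3)·1.000) / (7) = 0.429
  v = (-9 - (-4)·1.000) / (7) = -0.714
Iteration 2:
  u = (0 - (-3)·-0.714) / (7) = -0.306
  v = (-9 - (-4)·0.429) / (7) = -1.041
Change: (-0.735, -0.327) → max |·| = 0.735

0.735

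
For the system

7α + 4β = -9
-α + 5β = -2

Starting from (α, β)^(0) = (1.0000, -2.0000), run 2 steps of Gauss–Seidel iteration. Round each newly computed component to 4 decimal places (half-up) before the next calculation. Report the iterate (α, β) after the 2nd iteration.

(-1.0408, -0.6082)

Iteration 1:
  α = (-9 - (4)·-2.0000) / (7) = -0.1429
  β = (-2 - (-1)·-0.1429) / (5) = -0.4286
Iteration 2:
  α = (-9 - (4)·-0.4286) / (7) = -1.0408
  β = (-2 - (-1)·-1.0408) / (5) = -0.6082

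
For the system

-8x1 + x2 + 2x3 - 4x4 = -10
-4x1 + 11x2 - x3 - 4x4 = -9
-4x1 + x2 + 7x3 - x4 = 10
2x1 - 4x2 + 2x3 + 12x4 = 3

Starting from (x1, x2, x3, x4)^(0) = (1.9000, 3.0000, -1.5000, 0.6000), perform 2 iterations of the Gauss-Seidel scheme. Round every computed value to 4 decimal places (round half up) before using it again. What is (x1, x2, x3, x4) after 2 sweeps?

Iteration 1:
  x1 = (-10 - (1)·3.0000 - (2)·-1.5000 - (-4)·0.6000) / (-8) = 0.9500
  x2 = (-9 - (-4)·0.9500 - (-1)·-1.5000 - (-4)·0.6000) / (11) = -0.3909
  x3 = (10 - (-4)·0.9500 - (1)·-0.3909 - (-1)·0.6000) / (7) = 2.1130
  x4 = (3 - (2)·0.9500 - (-4)·-0.3909 - (2)·2.1130) / (12) = -0.3908
Iteration 2:
  x1 = (-10 - (1)·-0.3909 - (2)·2.1130 - (-4)·-0.3908) / (-8) = 1.9248
  x2 = (-9 - (-4)·1.9248 - (-1)·2.1130 - (-4)·-0.3908) / (11) = -0.0683
  x3 = (10 - (-4)·1.9248 - (1)·-0.0683 - (-1)·-0.3908) / (7) = 2.4824
  x4 = (3 - (2)·1.9248 - (-4)·-0.0683 - (2)·2.4824) / (12) = -0.5073

(1.9248, -0.0683, 2.4824, -0.5073)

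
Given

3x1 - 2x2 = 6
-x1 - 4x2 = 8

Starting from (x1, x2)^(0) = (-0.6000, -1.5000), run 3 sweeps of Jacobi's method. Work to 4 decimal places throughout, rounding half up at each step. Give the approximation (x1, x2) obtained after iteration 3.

(0.5000, -2.1917)

Iteration 1:
  x1 = (6 - (-2)·-1.5000) / (3) = 1.0000
  x2 = (8 - (-1)·-0.6000) / (-4) = -1.8500
Iteration 2:
  x1 = (6 - (-2)·-1.8500) / (3) = 0.7667
  x2 = (8 - (-1)·1.0000) / (-4) = -2.2500
Iteration 3:
  x1 = (6 - (-2)·-2.2500) / (3) = 0.5000
  x2 = (8 - (-1)·0.7667) / (-4) = -2.1917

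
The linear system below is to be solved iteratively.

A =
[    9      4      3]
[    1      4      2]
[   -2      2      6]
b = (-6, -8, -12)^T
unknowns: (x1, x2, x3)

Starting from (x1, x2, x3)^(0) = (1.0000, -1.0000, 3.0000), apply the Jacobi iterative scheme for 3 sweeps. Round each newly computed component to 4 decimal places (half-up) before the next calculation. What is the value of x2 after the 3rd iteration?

Iteration 1:
  x1 = (-6 - (4)·-1.0000 - (3)·3.0000) / (9) = -1.2222
  x2 = (-8 - (1)·1.0000 - (2)·3.0000) / (4) = -3.7500
  x3 = (-12 - (-2)·1.0000 - (2)·-1.0000) / (6) = -1.3333
Iteration 2:
  x1 = (-6 - (4)·-3.7500 - (3)·-1.3333) / (9) = 1.4444
  x2 = (-8 - (1)·-1.2222 - (2)·-1.3333) / (4) = -1.0278
  x3 = (-12 - (-2)·-1.2222 - (2)·-3.7500) / (6) = -1.1574
Iteration 3:
  x1 = (-6 - (4)·-1.0278 - (3)·-1.1574) / (9) = 0.1759
  x2 = (-8 - (1)·1.4444 - (2)·-1.1574) / (4) = -1.7824
  x3 = (-12 - (-2)·1.4444 - (2)·-1.0278) / (6) = -1.1759

-1.7824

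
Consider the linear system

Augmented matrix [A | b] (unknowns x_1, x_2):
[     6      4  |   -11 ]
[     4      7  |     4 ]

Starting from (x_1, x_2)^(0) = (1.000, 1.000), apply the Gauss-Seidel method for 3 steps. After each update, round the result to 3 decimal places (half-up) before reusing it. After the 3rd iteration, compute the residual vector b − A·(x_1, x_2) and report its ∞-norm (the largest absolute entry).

Iteration 1:
  x_1 = (-11 - (4)·1.000) / (6) = -2.500
  x_2 = (4 - (4)·-2.500) / (7) = 2.000
Iteration 2:
  x_1 = (-11 - (4)·2.000) / (6) = -3.167
  x_2 = (4 - (4)·-3.167) / (7) = 2.381
Iteration 3:
  x_1 = (-11 - (4)·2.381) / (6) = -3.421
  x_2 = (4 - (4)·-3.421) / (7) = 2.526
Residual b − A·x = (-0.578, 0.002); ∞-norm = 0.578

0.578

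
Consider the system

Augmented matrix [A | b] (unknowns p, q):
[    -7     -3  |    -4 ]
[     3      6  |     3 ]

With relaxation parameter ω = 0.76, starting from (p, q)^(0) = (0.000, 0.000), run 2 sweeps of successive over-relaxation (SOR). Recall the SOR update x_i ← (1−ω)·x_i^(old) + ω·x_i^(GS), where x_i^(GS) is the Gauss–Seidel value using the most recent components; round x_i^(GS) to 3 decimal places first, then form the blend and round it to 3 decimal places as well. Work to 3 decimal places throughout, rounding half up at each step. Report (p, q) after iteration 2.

Iteration 1:
  p: GS value = (-4 - (-3)·0.000) / (-7) = 0.571;  p ← (1−ω)·0.000 + ω·0.571 = 0.434
  q: GS value = (3 - (3)·0.434) / (6) = 0.283;  q ← (1−ω)·0.000 + ω·0.283 = 0.215
Iteration 2:
  p: GS value = (-4 - (-3)·0.215) / (-7) = 0.479;  p ← (1−ω)·0.434 + ω·0.479 = 0.468
  q: GS value = (3 - (3)·0.468) / (6) = 0.266;  q ← (1−ω)·0.215 + ω·0.266 = 0.254

(0.468, 0.254)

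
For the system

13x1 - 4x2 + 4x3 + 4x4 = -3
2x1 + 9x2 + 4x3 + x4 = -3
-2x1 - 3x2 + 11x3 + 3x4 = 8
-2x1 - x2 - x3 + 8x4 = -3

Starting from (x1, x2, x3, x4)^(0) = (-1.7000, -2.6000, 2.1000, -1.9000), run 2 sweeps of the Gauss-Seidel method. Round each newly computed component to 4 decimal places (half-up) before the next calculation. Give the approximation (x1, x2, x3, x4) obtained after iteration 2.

(-0.5358, -0.5092, 0.6673, -0.4892)

Iteration 1:
  x1 = (-3 - (-4)·-2.6000 - (4)·2.1000 - (4)·-1.9000) / (13) = -1.0923
  x2 = (-3 - (2)·-1.0923 - (4)·2.1000 - (1)·-1.9000) / (9) = -0.8128
  x3 = (8 - (-2)·-1.0923 - (-3)·-0.8128 - (3)·-1.9000) / (11) = 0.8252
  x4 = (-3 - (-2)·-1.0923 - (-1)·-0.8128 - (-1)·0.8252) / (8) = -0.6465
Iteration 2:
  x1 = (-3 - (-4)·-0.8128 - (4)·0.8252 - (4)·-0.6465) / (13) = -0.5358
  x2 = (-3 - (2)·-0.5358 - (4)·0.8252 - (1)·-0.6465) / (9) = -0.5092
  x3 = (8 - (-2)·-0.5358 - (-3)·-0.5092 - (3)·-0.6465) / (11) = 0.6673
  x4 = (-3 - (-2)·-0.5358 - (-1)·-0.5092 - (-1)·0.6673) / (8) = -0.4892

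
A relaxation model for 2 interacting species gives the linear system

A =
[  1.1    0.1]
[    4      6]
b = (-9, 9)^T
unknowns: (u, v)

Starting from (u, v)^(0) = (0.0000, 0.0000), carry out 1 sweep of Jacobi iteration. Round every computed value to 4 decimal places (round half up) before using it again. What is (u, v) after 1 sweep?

(-8.1818, 1.5000)

Iteration 1:
  u = (-9 - (0.1)·0.0000) / (1.1) = -8.1818
  v = (9 - (4)·0.0000) / (6) = 1.5000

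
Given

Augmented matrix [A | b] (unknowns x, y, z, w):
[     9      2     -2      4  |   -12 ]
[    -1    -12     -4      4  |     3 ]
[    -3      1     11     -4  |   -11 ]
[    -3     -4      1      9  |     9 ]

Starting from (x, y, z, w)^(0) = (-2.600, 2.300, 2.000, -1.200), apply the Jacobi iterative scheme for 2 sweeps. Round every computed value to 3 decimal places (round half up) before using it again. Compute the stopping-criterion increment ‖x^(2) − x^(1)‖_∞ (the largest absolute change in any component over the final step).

2.018

Iteration 1:
  x = (-12 - (2)·2.300 - (-2)·2.000 - (4)·-1.200) / (9) = -0.867
  y = (3 - (-1)·-2.600 - (-4)·2.000 - (4)·-1.200) / (-12) = -1.100
  z = (-11 - (-3)·-2.600 - (1)·2.300 - (-4)·-1.200) / (11) = -2.355
  w = (9 - (-3)·-2.600 - (-4)·2.300 - (1)·2.000) / (9) = 0.933
Iteration 2:
  x = (-12 - (2)·-1.100 - (-2)·-2.355 - (4)·0.933) / (9) = -2.027
  y = (3 - (-1)·-0.867 - (-4)·-2.355 - (4)·0.933) / (-12) = 0.918
  z = (-11 - (-3)·-0.867 - (1)·-1.100 - (-4)·0.933) / (11) = -0.797
  w = (9 - (-3)·-0.867 - (-4)·-1.100 - (1)·-2.355) / (9) = 0.484
Change: (-1.160, 2.018, 1.558, -0.449) → max |·| = 2.018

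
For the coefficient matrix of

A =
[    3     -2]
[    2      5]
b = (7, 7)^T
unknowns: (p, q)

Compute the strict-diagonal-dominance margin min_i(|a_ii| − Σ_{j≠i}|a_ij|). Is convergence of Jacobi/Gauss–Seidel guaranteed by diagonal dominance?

1

row 1: |3| − (2) = 1
row 2: |5| − (2) = 3
minimum over rows = 1 → strictly diagonally dominant (convergence guaranteed)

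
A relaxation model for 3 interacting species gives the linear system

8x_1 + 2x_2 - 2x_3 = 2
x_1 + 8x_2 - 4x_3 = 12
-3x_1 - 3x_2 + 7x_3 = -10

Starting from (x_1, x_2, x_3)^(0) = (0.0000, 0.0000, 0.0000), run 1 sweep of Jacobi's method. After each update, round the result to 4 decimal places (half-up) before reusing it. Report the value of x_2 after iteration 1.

1.5000

Iteration 1:
  x_1 = (2 - (2)·0.0000 - (-2)·0.0000) / (8) = 0.2500
  x_2 = (12 - (1)·0.0000 - (-4)·0.0000) / (8) = 1.5000
  x_3 = (-10 - (-3)·0.0000 - (-3)·0.0000) / (7) = -1.4286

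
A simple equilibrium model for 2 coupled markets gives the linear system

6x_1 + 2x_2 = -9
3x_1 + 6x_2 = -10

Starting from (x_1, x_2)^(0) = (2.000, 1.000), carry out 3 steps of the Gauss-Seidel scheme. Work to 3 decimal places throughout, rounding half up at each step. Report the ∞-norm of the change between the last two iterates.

0.097

Iteration 1:
  x_1 = (-9 - (2)·1.000) / (6) = -1.833
  x_2 = (-10 - (3)·-1.833) / (6) = -0.750
Iteration 2:
  x_1 = (-9 - (2)·-0.750) / (6) = -1.250
  x_2 = (-10 - (3)·-1.250) / (6) = -1.042
Iteration 3:
  x_1 = (-9 - (2)·-1.042) / (6) = -1.153
  x_2 = (-10 - (3)·-1.153) / (6) = -1.090
Change: (0.097, -0.048) → max |·| = 0.097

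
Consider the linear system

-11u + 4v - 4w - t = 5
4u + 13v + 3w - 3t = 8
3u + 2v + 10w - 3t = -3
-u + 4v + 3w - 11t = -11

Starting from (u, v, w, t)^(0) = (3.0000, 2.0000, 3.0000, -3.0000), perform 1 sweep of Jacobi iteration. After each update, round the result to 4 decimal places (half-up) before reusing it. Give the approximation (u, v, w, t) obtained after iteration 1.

(-0.5455, -1.6923, -2.5000, 2.2727)

Iteration 1:
  u = (5 - (4)·2.0000 - (-4)·3.0000 - (-1)·-3.0000) / (-11) = -0.5455
  v = (8 - (4)·3.0000 - (3)·3.0000 - (-3)·-3.0000) / (13) = -1.6923
  w = (-3 - (3)·3.0000 - (2)·2.0000 - (-3)·-3.0000) / (10) = -2.5000
  t = (-11 - (-1)·3.0000 - (4)·2.0000 - (3)·3.0000) / (-11) = 2.2727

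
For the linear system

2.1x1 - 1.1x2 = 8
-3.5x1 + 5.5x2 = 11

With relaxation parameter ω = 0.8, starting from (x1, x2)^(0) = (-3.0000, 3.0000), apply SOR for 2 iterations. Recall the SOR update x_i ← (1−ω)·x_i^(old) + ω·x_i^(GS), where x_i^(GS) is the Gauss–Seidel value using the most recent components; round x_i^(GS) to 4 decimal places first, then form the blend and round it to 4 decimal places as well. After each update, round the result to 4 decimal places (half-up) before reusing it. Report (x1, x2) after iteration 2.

Iteration 1:
  x1: GS value = (8 - (-1.1)·3.0000) / (2.1) = 5.3810;  x1 ← (1−ω)·-3.0000 + ω·5.3810 = 3.7048
  x2: GS value = (11 - (-3.5)·3.7048) / (5.5) = 4.3576;  x2 ← (1−ω)·3.0000 + ω·4.3576 = 4.0861
Iteration 2:
  x1: GS value = (8 - (-1.1)·4.0861) / (2.1) = 5.9499;  x1 ← (1−ω)·3.7048 + ω·5.9499 = 5.5009
  x2: GS value = (11 - (-3.5)·5.5009) / (5.5) = 5.5006;  x2 ← (1−ω)·4.0861 + ω·5.5006 = 5.2177

(5.5009, 5.2177)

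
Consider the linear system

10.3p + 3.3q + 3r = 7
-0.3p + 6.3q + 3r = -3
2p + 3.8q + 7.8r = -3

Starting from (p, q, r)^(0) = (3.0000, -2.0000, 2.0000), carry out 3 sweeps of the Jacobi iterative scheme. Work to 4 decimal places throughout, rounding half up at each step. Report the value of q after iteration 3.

-0.4467

Iteration 1:
  p = (7 - (3.3)·-2.0000 - (3)·2.0000) / (10.3) = 0.7379
  q = (-3 - (-0.3)·3.0000 - (3)·2.0000) / (6.3) = -1.2857
  r = (-3 - (2)·3.0000 - (3.8)·-2.0000) / (7.8) = -0.1795
Iteration 2:
  p = (7 - (3.3)·-1.2857 - (3)·-0.1795) / (10.3) = 1.1438
  q = (-3 - (-0.3)·0.7379 - (3)·-0.1795) / (6.3) = -0.3556
  r = (-3 - (2)·0.7379 - (3.8)·-1.2857) / (7.8) = 0.0525
Iteration 3:
  p = (7 - (3.3)·-0.3556 - (3)·0.0525) / (10.3) = 0.7783
  q = (-3 - (-0.3)·1.1438 - (3)·0.0525) / (6.3) = -0.4467
  r = (-3 - (2)·1.1438 - (3.8)·-0.3556) / (7.8) = -0.5047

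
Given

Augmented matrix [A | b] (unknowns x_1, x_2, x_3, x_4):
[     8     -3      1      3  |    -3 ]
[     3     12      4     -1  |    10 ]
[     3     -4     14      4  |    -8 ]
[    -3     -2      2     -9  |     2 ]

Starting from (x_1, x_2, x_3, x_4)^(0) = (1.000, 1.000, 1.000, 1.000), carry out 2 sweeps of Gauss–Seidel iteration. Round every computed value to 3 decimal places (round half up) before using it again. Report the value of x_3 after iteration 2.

Iteration 1:
  x_1 = (-3 - (-3)·1.000 - (1)·1.000 - (3)·1.000) / (8) = -0.500
  x_2 = (10 - (3)·-0.500 - (4)·1.000 - (-1)·1.000) / (12) = 0.708
  x_3 = (-8 - (3)·-0.500 - (-4)·0.708 - (4)·1.000) / (14) = -0.548
  x_4 = (2 - (-3)·-0.500 - (-2)·0.708 - (2)·-0.548) / (-9) = -0.335
Iteration 2:
  x_1 = (-3 - (-3)·0.708 - (1)·-0.548 - (3)·-0.335) / (8) = 0.085
  x_2 = (10 - (3)·0.085 - (4)·-0.548 - (-1)·-0.335) / (12) = 0.967
  x_3 = (-8 - (3)·0.085 - (-4)·0.967 - (4)·-0.335) / (14) = -0.218
  x_4 = (2 - (-3)·0.085 - (-2)·0.967 - (2)·-0.218) / (-9) = -0.514

-0.218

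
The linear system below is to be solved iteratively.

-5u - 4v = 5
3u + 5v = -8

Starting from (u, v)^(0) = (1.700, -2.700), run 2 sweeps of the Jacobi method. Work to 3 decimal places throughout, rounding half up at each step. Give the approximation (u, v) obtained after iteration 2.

(1.096, -2.296)

Iteration 1:
  u = (5 - (-4)·-2.700) / (-5) = 1.160
  v = (-8 - (3)·1.700) / (5) = -2.620
Iteration 2:
  u = (5 - (-4)·-2.620) / (-5) = 1.096
  v = (-8 - (3)·1.160) / (5) = -2.296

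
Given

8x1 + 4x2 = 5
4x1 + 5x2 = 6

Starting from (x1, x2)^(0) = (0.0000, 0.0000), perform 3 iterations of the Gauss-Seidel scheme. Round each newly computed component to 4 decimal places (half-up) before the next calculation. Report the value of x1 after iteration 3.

Iteration 1:
  x1 = (5 - (4)·0.0000) / (8) = 0.6250
  x2 = (6 - (4)·0.6250) / (5) = 0.7000
Iteration 2:
  x1 = (5 - (4)·0.7000) / (8) = 0.2750
  x2 = (6 - (4)·0.2750) / (5) = 0.9800
Iteration 3:
  x1 = (5 - (4)·0.9800) / (8) = 0.1350
  x2 = (6 - (4)·0.1350) / (5) = 1.0920

0.1350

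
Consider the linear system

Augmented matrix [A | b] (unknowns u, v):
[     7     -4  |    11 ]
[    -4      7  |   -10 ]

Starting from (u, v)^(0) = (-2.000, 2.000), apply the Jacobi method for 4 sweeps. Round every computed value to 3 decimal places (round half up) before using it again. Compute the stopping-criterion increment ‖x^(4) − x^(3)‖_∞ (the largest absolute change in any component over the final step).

Iteration 1:
  u = (11 - (-4)·2.000) / (7) = 2.714
  v = (-10 - (-4)·-2.000) / (7) = -2.571
Iteration 2:
  u = (11 - (-4)·-2.571) / (7) = 0.102
  v = (-10 - (-4)·2.714) / (7) = 0.122
Iteration 3:
  u = (11 - (-4)·0.122) / (7) = 1.641
  v = (-10 - (-4)·0.102) / (7) = -1.370
Iteration 4:
  u = (11 - (-4)·-1.370) / (7) = 0.789
  v = (-10 - (-4)·1.641) / (7) = -0.491
Change: (-0.852, 0.879) → max |·| = 0.879

0.879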